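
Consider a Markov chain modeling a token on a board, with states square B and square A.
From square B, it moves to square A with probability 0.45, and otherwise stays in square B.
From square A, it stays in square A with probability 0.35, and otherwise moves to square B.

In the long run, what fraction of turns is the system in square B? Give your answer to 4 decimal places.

0.5909

Let the stationary distribution be π with π = πP and π_1 + π_2 = 1.
π_1 = 0.55·π_1 + 0.65·π_2
Solving with the normalization constraint gives π = (0.5909, 0.4091).
So the stationary probability of square B is 0.5909.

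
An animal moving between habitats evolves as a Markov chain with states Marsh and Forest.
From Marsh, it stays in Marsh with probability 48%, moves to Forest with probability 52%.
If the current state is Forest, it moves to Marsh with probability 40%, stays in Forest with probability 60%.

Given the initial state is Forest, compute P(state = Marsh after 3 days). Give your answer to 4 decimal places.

Propagate the distribution vector 3 days from Forest.
After 0 days: (0.0000, 1.0000)
After 1 day: (0.4000, 0.6000)
After 2 days: (0.4320, 0.5680)
After 3 days: (0.4346, 0.5654)
P(in Marsh after 3 days) = 0.4346

0.4346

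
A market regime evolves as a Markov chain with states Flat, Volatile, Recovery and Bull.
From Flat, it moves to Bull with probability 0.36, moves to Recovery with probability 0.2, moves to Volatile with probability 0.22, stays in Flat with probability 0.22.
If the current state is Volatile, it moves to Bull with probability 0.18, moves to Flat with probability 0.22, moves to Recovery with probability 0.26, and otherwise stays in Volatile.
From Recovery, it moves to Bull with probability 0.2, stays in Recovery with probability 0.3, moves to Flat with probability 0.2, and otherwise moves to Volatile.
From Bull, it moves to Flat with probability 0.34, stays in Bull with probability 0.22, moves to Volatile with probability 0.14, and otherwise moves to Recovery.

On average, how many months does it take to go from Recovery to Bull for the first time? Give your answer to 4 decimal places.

4.3914

Let t(s) be the expected number of months to first reach Bull from state s, with t(Bull) = 0. Conditioning on the first month:
t(Flat) = 1 + 0.22·t(Flat) + 0.22·t(Volatile) + 0.2·t(Recovery)
t(Volatile) = 1 + 0.22·t(Flat) + 0.34·t(Volatile) + 0.26·t(Recovery)
t(Recovery) = 1 + 0.2·t(Flat) + 0.3·t(Volatile) + 0.3·t(Recovery)
Solving: t(Flat) = 3.6682, t(Volatile) = 4.4678, t(Recovery) = 4.3914.
Expected months from Recovery to Bull: 4.3914.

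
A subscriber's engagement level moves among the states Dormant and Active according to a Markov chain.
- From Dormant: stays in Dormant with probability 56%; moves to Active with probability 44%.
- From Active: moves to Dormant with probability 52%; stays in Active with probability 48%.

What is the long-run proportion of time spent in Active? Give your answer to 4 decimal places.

0.4583

Let the stationary distribution be π with π = πP and π_1 + π_2 = 1.
π_1 = 0.56·π_1 + 0.52·π_2
Solving with the normalization constraint gives π = (0.5417, 0.4583).
So the stationary probability of Active is 0.4583.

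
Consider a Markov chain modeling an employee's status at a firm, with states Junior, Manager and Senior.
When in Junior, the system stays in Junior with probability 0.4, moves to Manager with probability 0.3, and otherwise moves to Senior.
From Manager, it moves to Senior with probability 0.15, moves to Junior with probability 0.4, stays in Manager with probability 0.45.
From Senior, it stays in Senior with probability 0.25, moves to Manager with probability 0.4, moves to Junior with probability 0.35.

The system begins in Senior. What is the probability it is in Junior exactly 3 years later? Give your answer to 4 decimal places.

0.3886

Propagate the distribution vector 3 years from Senior.
After 0 years: (0.0000, 0.0000, 1.0000)
After 1 year: (0.3500, 0.4000, 0.2500)
After 2 years: (0.3875, 0.3850, 0.2275)
After 3 years: (0.3886, 0.3805, 0.2309)
P(in Junior after 3 years) = 0.3886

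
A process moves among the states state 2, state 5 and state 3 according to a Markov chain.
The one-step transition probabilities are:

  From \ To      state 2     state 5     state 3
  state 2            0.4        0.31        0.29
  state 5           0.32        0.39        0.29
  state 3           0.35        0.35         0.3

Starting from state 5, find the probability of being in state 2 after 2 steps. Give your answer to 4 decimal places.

Sum over the intermediate state after 1 step:
P = P(state 5→state 2)·P(state 2→state 2) + P(state 5→state 5)·P(state 5→state 2) + P(state 5→state 3)·P(state 3→state 2)
  = 0.32×0.4 + 0.39×0.32 + 0.29×0.35
  = 0.1280 + 0.1248 + 0.1015 = 0.3543

0.3543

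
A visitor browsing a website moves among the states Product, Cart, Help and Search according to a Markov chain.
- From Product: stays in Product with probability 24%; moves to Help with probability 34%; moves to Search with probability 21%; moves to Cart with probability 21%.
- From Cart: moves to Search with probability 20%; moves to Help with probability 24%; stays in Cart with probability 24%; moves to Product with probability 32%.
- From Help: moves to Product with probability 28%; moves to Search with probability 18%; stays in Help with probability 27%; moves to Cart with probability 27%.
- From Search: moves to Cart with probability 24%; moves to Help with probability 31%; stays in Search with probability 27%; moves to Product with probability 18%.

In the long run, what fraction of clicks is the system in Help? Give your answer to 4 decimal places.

0.2893

Let the stationary distribution be π with π = πP and π_1 + π_2 + π_3 + π_4 = 1.
π_1 = 0.24·π_1 + 0.32·π_2 + 0.28·π_3 + 0.18·π_4
π_2 = 0.21·π_1 + 0.24·π_2 + 0.27·π_3 + 0.24·π_4
π_3 = 0.34·π_1 + 0.24·π_2 + 0.27·π_3 + 0.31·π_4
Solving with the normalization constraint gives π = (0.2582, 0.2409, 0.2893, 0.2116).
So the stationary probability of Help is 0.2893.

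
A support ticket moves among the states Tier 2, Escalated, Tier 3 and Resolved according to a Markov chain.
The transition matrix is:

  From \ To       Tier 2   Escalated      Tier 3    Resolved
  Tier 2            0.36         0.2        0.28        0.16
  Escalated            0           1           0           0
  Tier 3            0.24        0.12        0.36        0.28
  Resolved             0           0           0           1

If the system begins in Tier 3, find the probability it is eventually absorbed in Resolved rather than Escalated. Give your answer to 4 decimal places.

Let h(s) be the probability of absorption at Resolved starting from transient state s. Then h(Resolved) = 1 and h(Escalated) = 0. By first-step analysis:
h(Tier 2) = 0.36·h(Tier 2) + 0.2·0 + 0.28·h(Tier 3) + 0.16·1
h(Tier 3) = 0.24·h(Tier 2) + 0.12·0 + 0.36·h(Tier 3) + 0.28·1
Solving: h(Tier 2) = 0.5280, h(Tier 3) = 0.6355.
Starting from Tier 3, the probability is 0.6355.

0.6355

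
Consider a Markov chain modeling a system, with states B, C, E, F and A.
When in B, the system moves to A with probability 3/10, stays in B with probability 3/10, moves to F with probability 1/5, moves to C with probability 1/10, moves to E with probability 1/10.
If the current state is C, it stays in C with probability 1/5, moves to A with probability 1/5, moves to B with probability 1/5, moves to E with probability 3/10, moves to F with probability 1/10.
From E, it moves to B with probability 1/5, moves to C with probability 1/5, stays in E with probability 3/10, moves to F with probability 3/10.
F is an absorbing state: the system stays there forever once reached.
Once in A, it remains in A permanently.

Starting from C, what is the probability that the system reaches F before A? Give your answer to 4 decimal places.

Let h(s) be the probability of absorption at F starting from transient state s. Then h(F) = 1 and h(A) = 0. By first-step analysis:
h(B) = 0.3·h(B) + 0.1·h(C) + 0.1·h(E) + 0.2·1 + 0.3·0
h(C) = 0.2·h(B) + 0.2·h(C) + 0.3·h(E) + 0.1·1 + 0.2·0
h(E) = 0.2·h(B) + 0.2·h(C) + 0.3·h(E) + 0.3·1
Solving: h(B) = 0.4581, h(C) = 0.5032, h(E) = 0.7032.
Starting from C, the probability is 0.5032.

0.5032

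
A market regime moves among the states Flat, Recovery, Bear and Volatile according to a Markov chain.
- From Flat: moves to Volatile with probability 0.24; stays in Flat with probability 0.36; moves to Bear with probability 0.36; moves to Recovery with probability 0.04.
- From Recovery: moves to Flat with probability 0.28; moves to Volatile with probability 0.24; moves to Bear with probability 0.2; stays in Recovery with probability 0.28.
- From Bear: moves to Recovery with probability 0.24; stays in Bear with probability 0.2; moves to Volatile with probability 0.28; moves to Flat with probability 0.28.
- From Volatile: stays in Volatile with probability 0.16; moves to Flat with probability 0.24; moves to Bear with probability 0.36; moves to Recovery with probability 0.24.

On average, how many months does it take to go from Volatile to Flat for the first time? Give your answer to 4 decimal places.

3.8309

Let t(s) be the expected number of months to first reach Flat from state s, with t(Flat) = 0. Conditioning on the first month:
t(Recovery) = 1 + 0.28·t(Recovery) + 0.2·t(Bear) + 0.24·t(Volatile)
t(Bear) = 1 + 0.24·t(Recovery) + 0.2·t(Bear) + 0.28·t(Volatile)
t(Volatile) = 1 + 0.24·t(Recovery) + 0.36·t(Bear) + 0.16·t(Volatile)
Solving: t(Recovery) = 3.6933, t(Bear) = 3.6988, t(Volatile) = 3.8309.
Expected months from Volatile to Flat: 3.8309.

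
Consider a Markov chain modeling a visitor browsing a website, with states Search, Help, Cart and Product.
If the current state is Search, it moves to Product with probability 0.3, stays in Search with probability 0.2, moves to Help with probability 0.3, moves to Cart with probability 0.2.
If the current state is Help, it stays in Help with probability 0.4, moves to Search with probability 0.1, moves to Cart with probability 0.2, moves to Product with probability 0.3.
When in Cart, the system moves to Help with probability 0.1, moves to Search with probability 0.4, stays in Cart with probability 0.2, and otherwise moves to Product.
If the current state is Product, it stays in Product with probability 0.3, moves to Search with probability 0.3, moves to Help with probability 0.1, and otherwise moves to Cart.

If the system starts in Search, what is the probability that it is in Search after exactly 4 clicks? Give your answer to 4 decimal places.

0.2543

Propagate the distribution vector 4 clicks from Search.
After 0 clicks: (1.0000, 0.0000, 0.0000, 0.0000)
After 1 click: (0.2000, 0.3000, 0.2000, 0.3000)
After 2 clicks: (0.2400, 0.2300, 0.2300, 0.3000)
After 3 clicks: (0.2530, 0.2170, 0.2300, 0.3000)
After 4 clicks: (0.2543, 0.2157, 0.2300, 0.3000)
P(in Search after 4 clicks) = 0.2543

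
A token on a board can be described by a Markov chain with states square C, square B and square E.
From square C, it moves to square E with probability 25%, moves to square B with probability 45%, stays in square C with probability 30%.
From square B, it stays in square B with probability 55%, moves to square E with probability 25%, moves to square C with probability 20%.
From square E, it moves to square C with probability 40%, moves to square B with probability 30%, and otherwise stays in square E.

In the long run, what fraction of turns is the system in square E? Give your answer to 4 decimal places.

Let the stationary distribution be π with π = πP and π_1 + π_2 + π_3 = 1.
π_1 = 0.3·π_1 + 0.2·π_2 + 0.4·π_3
π_2 = 0.45·π_1 + 0.55·π_2 + 0.3·π_3
Solving with the normalization constraint gives π = (0.2807, 0.4561, 0.2632).
So the stationary probability of square E is 0.2632.

0.2632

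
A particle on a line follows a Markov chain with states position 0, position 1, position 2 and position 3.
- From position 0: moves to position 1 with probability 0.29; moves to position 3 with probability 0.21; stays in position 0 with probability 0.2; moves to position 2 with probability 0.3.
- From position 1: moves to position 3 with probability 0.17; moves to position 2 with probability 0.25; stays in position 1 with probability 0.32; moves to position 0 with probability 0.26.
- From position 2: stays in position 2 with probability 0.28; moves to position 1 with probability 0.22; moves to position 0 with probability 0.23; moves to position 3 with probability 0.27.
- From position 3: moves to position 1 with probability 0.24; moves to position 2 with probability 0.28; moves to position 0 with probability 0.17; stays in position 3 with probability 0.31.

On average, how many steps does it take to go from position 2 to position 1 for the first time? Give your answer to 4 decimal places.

Let t(s) be the expected number of steps to first reach position 1 from state s, with t(position 1) = 0. Conditioning on the first step:
t(position 0) = 1 + 0.2·t(position 0) + 0.3·t(position 2) + 0.21·t(position 3)
t(position 2) = 1 + 0.23·t(position 0) + 0.28·t(position 2) + 0.27·t(position 3)
t(position 3) = 1 + 0.17·t(position 0) + 0.28·t(position 2) + 0.31·t(position 3)
Solving: t(position 0) = 3.8891, t(position 2) = 4.1684, t(position 3) = 4.0990.
Expected steps from position 2 to position 1: 4.1684.

4.1684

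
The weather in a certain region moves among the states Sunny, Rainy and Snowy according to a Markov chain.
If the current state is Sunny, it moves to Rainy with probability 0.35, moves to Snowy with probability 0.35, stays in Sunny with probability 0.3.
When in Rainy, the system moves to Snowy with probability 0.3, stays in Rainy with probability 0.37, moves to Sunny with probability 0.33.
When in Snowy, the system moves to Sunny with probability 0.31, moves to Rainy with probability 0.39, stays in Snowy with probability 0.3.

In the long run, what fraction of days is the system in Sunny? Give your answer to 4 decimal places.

Let the stationary distribution be π with π = πP and π_1 + π_2 + π_3 = 1.
π_1 = 0.3·π_1 + 0.33·π_2 + 0.31·π_3
π_2 = 0.35·π_1 + 0.37·π_2 + 0.39·π_3
Solving with the normalization constraint gives π = (0.3143, 0.3700, 0.3157).
So the stationary probability of Sunny is 0.3143.

0.3143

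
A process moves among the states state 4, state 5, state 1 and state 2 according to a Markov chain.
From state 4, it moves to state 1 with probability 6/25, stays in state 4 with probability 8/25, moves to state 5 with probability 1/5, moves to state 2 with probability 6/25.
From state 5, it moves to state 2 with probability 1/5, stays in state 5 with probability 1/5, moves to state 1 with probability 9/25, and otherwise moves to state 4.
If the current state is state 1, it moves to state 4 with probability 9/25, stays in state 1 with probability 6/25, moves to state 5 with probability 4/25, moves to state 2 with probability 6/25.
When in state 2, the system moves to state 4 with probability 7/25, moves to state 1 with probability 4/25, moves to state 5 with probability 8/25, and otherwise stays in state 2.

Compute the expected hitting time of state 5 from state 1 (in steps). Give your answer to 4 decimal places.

4.7280

Let t(s) be the expected number of steps to first reach state 5 from state s, with t(state 5) = 0. Conditioning on the first step:
t(state 4) = 1 + 0.32·t(state 4) + 0.24·t(state 1) + 0.24·t(state 2)
t(state 1) = 1 + 0.36·t(state 4) + 0.24·t(state 1) + 0.24·t(state 2)
t(state 2) = 1 + 0.28·t(state 4) + 0.16·t(state 1) + 0.24·t(state 2)
Solving: t(state 4) = 4.5461, t(state 1) = 4.7280, t(state 2) = 3.9860.
Expected steps from state 1 to state 5: 4.7280.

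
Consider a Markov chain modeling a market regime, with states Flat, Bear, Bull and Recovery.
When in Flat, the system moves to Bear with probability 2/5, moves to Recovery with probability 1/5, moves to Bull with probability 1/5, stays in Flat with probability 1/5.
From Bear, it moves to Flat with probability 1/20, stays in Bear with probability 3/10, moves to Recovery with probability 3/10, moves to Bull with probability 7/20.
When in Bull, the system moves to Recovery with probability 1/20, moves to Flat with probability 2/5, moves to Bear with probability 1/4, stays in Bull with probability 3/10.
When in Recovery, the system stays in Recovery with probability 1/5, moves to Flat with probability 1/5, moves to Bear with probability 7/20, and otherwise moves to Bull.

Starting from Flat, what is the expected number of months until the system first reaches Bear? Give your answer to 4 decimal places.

Let t(s) be the expected number of months to first reach Bear from state s, with t(Bear) = 0. Conditioning on the first month:
t(Flat) = 1 + 0.2·t(Flat) + 0.2·t(Bull) + 0.2·t(Recovery)
t(Bull) = 1 + 0.4·t(Flat) + 0.3·t(Bull) + 0.05·t(Recovery)
t(Recovery) = 1 + 0.2·t(Flat) + 0.25·t(Bull) + 0.2·t(Recovery)
Solving: t(Flat) = 2.8009, t(Bull) = 3.2407, t(Recovery) = 2.9630.
Expected months from Flat to Bear: 2.8009.

2.8009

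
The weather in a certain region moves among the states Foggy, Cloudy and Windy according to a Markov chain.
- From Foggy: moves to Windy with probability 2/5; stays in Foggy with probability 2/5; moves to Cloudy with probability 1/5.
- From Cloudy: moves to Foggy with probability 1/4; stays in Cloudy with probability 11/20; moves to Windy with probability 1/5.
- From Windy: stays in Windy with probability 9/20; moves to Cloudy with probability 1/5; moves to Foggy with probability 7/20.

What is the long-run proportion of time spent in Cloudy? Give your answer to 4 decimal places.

0.3077

Let the stationary distribution be π with π = πP and π_1 + π_2 + π_3 = 1.
π_1 = 0.4·π_1 + 0.25·π_2 + 0.35·π_3
π_2 = 0.2·π_1 + 0.55·π_2 + 0.2·π_3
Solving with the normalization constraint gives π = (0.3360, 0.3077, 0.3563).
So the stationary probability of Cloudy is 0.3077.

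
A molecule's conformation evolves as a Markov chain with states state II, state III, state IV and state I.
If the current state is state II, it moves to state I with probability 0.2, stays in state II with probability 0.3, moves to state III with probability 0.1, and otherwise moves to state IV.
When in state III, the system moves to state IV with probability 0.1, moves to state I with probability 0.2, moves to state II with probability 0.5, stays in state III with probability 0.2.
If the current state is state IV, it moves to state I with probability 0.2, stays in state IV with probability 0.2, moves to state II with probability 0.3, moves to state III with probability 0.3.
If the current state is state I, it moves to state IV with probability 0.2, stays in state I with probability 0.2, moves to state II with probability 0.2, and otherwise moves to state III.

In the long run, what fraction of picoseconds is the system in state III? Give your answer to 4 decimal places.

0.2316

Let the stationary distribution be π with π = πP and π_1 + π_2 + π_3 + π_4 = 1.
π_1 = 0.3·π_1 + 0.5·π_2 + 0.3·π_3 + 0.2·π_4
π_2 = 0.1·π_1 + 0.2·π_2 + 0.3·π_3 + 0.4·π_4
π_3 = 0.4·π_1 + 0.1·π_2 + 0.2·π_3 + 0.2·π_4
Solving with the normalization constraint gives π = (0.3263, 0.2316, 0.2421, 0.2000).
So the stationary probability of state III is 0.2316.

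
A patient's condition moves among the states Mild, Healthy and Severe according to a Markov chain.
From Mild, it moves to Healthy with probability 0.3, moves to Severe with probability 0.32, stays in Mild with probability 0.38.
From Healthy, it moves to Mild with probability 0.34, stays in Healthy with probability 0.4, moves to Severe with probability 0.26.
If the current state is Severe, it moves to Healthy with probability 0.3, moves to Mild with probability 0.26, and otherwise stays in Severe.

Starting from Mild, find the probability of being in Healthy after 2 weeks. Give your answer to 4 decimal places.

0.3300

Sum over the intermediate state after 1 week:
P = P(Mild→Mild)·P(Mild→Healthy) + P(Mild→Healthy)·P(Healthy→Healthy) + P(Mild→Severe)·P(Severe→Healthy)
  = 0.38×0.3 + 0.3×0.4 + 0.32×0.3
  = 0.1140 + 0.1200 + 0.0960 = 0.3300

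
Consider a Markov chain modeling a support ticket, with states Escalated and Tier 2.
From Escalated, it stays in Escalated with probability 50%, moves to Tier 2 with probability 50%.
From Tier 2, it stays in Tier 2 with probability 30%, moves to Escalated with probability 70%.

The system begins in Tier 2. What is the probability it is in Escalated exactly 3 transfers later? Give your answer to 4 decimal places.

Propagate the distribution vector 3 transfers from Tier 2.
After 0 transfers: (0.0000, 1.0000)
After 1 transfer: (0.7000, 0.3000)
After 2 transfers: (0.5600, 0.4400)
After 3 transfers: (0.5880, 0.4120)
P(in Escalated after 3 transfers) = 0.5880

0.5880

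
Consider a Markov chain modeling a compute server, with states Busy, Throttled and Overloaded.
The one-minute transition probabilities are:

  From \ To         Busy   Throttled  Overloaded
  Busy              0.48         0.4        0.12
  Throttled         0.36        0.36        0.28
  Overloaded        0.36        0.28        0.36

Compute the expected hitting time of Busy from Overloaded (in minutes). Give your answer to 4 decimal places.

2.7778

Let t(s) be the expected number of minutes to first reach Busy from state s, with t(Busy) = 0. Conditioning on the first minute:
t(Throttled) = 1 + 0.36·t(Throttled) + 0.28·t(Overloaded)
t(Overloaded) = 1 + 0.28·t(Throttled) + 0.36·t(Overloaded)
Solving: t(Throttled) = 2.7778, t(Overloaded) = 2.7778.
Expected minutes from Overloaded to Busy: 2.7778.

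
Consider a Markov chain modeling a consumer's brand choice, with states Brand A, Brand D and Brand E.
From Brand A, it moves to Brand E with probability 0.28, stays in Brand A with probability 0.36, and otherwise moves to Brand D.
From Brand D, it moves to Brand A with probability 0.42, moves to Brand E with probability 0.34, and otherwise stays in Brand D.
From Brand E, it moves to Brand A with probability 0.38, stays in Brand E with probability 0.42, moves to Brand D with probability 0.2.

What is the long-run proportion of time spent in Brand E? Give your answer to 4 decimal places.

0.3446

Let the stationary distribution be π with π = πP and π_1 + π_2 + π_3 = 1.
π_1 = 0.36·π_1 + 0.42·π_2 + 0.38·π_3
π_2 = 0.36·π_1 + 0.24·π_2 + 0.2·π_3
Solving with the normalization constraint gives π = (0.3832, 0.2722, 0.3446).
So the stationary probability of Brand E is 0.3446.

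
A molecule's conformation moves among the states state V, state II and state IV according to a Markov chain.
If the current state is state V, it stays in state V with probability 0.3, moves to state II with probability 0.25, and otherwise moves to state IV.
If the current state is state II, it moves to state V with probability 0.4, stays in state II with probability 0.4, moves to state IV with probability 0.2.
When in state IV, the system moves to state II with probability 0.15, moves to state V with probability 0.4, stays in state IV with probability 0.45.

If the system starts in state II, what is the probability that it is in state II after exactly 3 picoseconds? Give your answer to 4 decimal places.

0.2585

Propagate the distribution vector 3 picoseconds from state II.
After 0 picoseconds: (0.0000, 1.0000, 0.0000)
After 1 picosecond: (0.4000, 0.4000, 0.2000)
After 2 picoseconds: (0.3600, 0.2900, 0.3500)
After 3 picoseconds: (0.3640, 0.2585, 0.3775)
P(in state II after 3 picoseconds) = 0.2585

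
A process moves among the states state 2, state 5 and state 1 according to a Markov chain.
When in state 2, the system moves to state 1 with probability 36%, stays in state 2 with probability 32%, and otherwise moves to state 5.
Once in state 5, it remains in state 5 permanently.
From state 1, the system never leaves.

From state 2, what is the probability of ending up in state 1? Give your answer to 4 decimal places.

0.5294

Let h(s) be the probability of absorption at state 1 starting from transient state s. Then h(state 1) = 1 and h(state 5) = 0. By first-step analysis:
h(state 2) = 0.32·h(state 2) + 0.32·0 + 0.36·1
Solving: h(state 2) = 0.5294.
Starting from state 2, the probability is 0.5294.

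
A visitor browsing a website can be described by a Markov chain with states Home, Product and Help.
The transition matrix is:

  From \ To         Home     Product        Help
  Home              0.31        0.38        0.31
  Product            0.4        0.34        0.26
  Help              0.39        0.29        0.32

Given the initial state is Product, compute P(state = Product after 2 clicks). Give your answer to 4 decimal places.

0.3430

Sum over the intermediate state after 1 click:
P = P(Product→Home)·P(Home→Product) + P(Product→Product)·P(Product→Product) + P(Product→Help)·P(Help→Product)
  = 0.4×0.38 + 0.34×0.34 + 0.26×0.29
  = 0.1520 + 0.1156 + 0.0754 = 0.3430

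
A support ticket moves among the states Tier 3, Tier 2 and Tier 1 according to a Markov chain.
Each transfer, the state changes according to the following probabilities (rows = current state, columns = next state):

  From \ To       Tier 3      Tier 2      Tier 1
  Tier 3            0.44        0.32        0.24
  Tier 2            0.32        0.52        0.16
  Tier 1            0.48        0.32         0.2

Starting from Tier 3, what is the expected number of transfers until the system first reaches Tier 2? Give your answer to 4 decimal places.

3.1250

Let t(s) be the expected number of transfers to first reach Tier 2 from state s, with t(Tier 2) = 0. Conditioning on the first transfer:
t(Tier 3) = 1 + 0.44·t(Tier 3) + 0.24·t(Tier 1)
t(Tier 1) = 1 + 0.48·t(Tier 3) + 0.2·t(Tier 1)
Solving: t(Tier 3) = 3.1250, t(Tier 1) = 3.1250.
Expected transfers from Tier 3 to Tier 2: 3.1250.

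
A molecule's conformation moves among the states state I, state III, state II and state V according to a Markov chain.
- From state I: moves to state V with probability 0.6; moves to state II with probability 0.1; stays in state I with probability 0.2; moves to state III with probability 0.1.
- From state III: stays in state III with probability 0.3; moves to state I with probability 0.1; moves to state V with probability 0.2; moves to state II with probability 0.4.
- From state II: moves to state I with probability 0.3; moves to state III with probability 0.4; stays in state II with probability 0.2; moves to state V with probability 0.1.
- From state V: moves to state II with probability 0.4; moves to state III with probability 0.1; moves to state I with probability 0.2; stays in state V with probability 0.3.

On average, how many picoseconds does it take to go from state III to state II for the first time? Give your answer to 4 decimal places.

Let t(s) be the expected number of picoseconds to first reach state II from state s, with t(state II) = 0. Conditioning on the first picosecond:
t(state I) = 1 + 0.2·t(state I) + 0.1·t(state III) + 0.6·t(state V)
t(state III) = 1 + 0.1·t(state I) + 0.3·t(state III) + 0.2·t(state V)
t(state V) = 1 + 0.2·t(state I) + 0.1·t(state III) + 0.3·t(state V)
Solving: t(state I) = 3.7818, t(state III) = 2.8000, t(state V) = 2.9091.
Expected picoseconds from state III to state II: 2.8000.

2.8000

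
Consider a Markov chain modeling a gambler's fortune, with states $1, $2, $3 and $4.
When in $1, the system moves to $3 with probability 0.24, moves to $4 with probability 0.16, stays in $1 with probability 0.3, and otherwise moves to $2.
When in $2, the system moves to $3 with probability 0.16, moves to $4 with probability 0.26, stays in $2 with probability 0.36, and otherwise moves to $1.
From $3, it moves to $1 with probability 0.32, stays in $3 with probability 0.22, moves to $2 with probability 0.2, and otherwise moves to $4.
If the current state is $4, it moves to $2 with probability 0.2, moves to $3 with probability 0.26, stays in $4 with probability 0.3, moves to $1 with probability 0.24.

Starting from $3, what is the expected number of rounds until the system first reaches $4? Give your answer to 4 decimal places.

Let t(s) be the expected number of rounds to first reach $4 from state s, with t($4) = 0. Conditioning on the first round:
t($1) = 1 + 0.3·t($1) + 0.3·t($2) + 0.24·t($3)
t($2) = 1 + 0.22·t($1) + 0.36·t($2) + 0.16·t($3)
t($3) = 1 + 0.32·t($1) + 0.2·t($2) + 0.22·t($3)
Solving: t($1) = 4.7424, t($2) = 4.2736, t($3) = 4.3235.
Expected rounds from $3 to $4: 4.3235.

4.3235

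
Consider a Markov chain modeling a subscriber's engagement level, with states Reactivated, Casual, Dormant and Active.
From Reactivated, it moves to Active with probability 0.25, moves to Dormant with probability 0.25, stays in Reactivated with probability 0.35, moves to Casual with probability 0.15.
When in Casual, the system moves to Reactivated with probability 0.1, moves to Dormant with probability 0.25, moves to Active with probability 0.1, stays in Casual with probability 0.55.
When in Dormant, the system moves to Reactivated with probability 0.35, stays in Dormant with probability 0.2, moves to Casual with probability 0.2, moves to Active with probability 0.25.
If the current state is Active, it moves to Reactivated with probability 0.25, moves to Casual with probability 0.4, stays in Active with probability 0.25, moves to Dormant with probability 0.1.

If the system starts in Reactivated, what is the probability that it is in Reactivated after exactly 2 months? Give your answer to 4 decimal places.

Propagate the distribution vector 2 months from Reactivated.
After 0 months: (1.0000, 0.0000, 0.0000, 0.0000)
After 1 month: (0.3500, 0.1500, 0.2500, 0.2500)
After 2 months: (0.2875, 0.2850, 0.2000, 0.2275)
P(in Reactivated after 2 months) = 0.2875

0.2875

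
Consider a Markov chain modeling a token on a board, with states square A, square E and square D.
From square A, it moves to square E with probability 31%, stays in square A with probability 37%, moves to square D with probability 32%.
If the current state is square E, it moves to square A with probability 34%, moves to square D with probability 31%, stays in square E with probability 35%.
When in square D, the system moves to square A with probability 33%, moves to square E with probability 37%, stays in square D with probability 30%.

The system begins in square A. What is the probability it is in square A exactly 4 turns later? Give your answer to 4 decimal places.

Propagate the distribution vector 4 turns from square A.
After 0 turns: (1.0000, 0.0000, 0.0000)
After 1 turn: (0.3700, 0.3100, 0.3200)
After 2 turns: (0.3479, 0.3416, 0.3105)
After 3 turns: (0.3473, 0.3423, 0.3104)
After 4 turns: (0.3473, 0.3423, 0.3104)
P(in square A after 4 turns) = 0.3473

0.3473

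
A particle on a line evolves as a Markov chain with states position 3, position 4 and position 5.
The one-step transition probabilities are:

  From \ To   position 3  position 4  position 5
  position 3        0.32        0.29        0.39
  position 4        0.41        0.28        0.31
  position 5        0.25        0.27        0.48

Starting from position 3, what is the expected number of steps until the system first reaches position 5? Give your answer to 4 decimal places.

2.7246

Let t(s) be the expected number of steps to first reach position 5 from state s, with t(position 5) = 0. Conditioning on the first step:
t(position 3) = 1 + 0.32·t(position 3) + 0.29·t(position 4)
t(position 4) = 1 + 0.41·t(position 3) + 0.28·t(position 4)
Solving: t(position 3) = 2.7246, t(position 4) = 2.9404.
Expected steps from position 3 to position 5: 2.7246.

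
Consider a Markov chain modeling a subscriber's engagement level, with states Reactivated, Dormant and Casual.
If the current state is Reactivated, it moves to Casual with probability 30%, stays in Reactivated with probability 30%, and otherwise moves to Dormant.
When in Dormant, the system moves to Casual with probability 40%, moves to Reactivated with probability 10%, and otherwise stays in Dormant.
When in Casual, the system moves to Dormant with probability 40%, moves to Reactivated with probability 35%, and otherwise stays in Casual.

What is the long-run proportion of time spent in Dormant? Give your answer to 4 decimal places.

Let the stationary distribution be π with π = πP and π_1 + π_2 + π_3 = 1.
π_1 = 0.3·π_1 + 0.1·π_2 + 0.35·π_3
π_2 = 0.4·π_1 + 0.5·π_2 + 0.4·π_3
Solving with the normalization constraint gives π = (0.2275, 0.4444, 0.3280).
So the stationary probability of Dormant is 0.4444.

0.4444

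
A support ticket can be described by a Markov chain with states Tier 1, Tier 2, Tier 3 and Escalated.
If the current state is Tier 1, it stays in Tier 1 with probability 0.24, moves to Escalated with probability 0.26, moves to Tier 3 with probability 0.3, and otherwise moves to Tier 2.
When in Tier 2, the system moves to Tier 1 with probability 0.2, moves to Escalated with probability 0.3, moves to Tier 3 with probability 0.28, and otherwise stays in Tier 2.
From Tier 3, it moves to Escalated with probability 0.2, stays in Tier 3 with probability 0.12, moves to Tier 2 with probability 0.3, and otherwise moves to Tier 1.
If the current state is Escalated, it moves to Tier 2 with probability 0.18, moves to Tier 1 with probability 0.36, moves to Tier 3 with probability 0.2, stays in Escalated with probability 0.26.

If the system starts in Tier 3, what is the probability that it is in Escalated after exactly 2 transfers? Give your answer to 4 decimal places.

0.2648

Propagate the distribution vector 2 transfers from Tier 3.
After 0 transfers: (0.0000, 0.0000, 1.0000, 0.0000)
After 1 transfer: (0.3800, 0.3000, 0.1200, 0.2000)
After 2 transfers: (0.2688, 0.2140, 0.2524, 0.2648)
P(in Escalated after 2 transfers) = 0.2648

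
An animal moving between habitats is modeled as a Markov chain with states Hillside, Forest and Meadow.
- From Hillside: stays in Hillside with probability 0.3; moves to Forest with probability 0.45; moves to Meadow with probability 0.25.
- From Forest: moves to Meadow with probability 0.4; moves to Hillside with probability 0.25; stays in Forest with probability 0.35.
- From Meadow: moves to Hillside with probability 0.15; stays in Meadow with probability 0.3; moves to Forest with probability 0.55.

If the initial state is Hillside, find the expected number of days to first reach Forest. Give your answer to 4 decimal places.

Let t(s) be the expected number of days to first reach Forest from state s, with t(Forest) = 0. Conditioning on the first day:
t(Hillside) = 1 + 0.3·t(Hillside) + 0.25·t(Meadow)
t(Meadow) = 1 + 0.15·t(Hillside) + 0.3·t(Meadow)
Solving: t(Hillside) = 2.0994, t(Meadow) = 1.8785.
Expected days from Hillside to Forest: 2.0994.

2.0994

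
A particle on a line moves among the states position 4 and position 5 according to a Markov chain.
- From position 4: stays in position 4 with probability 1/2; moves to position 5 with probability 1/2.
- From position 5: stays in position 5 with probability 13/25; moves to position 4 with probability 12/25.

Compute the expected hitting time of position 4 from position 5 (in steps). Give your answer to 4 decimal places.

Let t(s) be the expected number of steps to first reach position 4 from state s, with t(position 4) = 0. Conditioning on the first step:
t(position 5) = 1 + 0.52·t(position 5)
Solving: t(position 5) = 2.0833.
Expected steps from position 5 to position 4: 2.0833.

2.0833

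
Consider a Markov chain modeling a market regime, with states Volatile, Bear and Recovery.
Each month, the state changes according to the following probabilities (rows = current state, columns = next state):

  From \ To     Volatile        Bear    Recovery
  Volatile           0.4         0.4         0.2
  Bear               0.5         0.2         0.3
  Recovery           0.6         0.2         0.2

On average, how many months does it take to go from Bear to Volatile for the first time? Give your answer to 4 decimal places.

Let t(s) be the expected number of months to first reach Volatile from state s, with t(Volatile) = 0. Conditioning on the first month:
t(Bear) = 1 + 0.2·t(Bear) + 0.3·t(Recovery)
t(Recovery) = 1 + 0.2·t(Bear) + 0.2·t(Recovery)
Solving: t(Bear) = 1.8966, t(Recovery) = 1.7241.
Expected months from Bear to Volatile: 1.8966.

1.8966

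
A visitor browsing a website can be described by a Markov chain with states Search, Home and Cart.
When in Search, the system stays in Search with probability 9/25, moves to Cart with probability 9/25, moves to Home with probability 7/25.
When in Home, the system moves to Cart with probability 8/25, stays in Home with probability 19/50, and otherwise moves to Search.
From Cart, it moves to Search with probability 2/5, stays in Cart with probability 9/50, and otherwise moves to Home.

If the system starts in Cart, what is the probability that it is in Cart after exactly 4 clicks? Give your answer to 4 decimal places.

0.2934

Propagate the distribution vector 4 clicks from Cart.
After 0 clicks: (0.0000, 0.0000, 1.0000)
After 1 click: (0.4000, 0.4200, 0.1800)
After 2 clicks: (0.3420, 0.3472, 0.3108)
After 3 clicks: (0.3516, 0.3582, 0.2902)
After 4 clicks: (0.3501, 0.3564, 0.2934)
P(in Cart after 4 clicks) = 0.2934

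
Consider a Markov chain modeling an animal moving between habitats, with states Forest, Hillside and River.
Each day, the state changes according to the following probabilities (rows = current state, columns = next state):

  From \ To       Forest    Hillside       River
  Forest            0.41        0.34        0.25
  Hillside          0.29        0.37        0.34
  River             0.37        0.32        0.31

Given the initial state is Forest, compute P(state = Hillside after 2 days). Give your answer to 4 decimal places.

0.3452

Sum over the intermediate state after 1 day:
P = P(Forest→Forest)·P(Forest→Hillside) + P(Forest→Hillside)·P(Hillside→Hillside) + P(Forest→River)·P(River→Hillside)
  = 0.41×0.34 + 0.34×0.37 + 0.25×0.32
  = 0.1394 + 0.1258 + 0.0800 = 0.3452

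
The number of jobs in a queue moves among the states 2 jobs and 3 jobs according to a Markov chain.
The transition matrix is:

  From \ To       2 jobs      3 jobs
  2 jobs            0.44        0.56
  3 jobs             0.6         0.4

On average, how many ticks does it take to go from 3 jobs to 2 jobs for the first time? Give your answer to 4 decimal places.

1.6667

Let t(s) be the expected number of ticks to first reach 2 jobs from state s, with t(2 jobs) = 0. Conditioning on the first tick:
t(3 jobs) = 1 + 0.4·t(3 jobs)
Solving: t(3 jobs) = 1.6667.
Expected ticks from 3 jobs to 2 jobs: 1.6667.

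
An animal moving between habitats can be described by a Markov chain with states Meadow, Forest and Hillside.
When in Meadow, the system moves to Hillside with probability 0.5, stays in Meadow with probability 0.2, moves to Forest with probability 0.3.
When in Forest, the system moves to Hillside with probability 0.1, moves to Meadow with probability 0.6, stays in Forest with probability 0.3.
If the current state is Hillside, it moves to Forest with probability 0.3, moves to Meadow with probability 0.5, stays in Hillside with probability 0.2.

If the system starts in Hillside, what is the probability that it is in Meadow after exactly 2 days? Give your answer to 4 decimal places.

0.3800

Sum over the intermediate state after 1 day:
P = P(Hillside→Meadow)·P(Meadow→Meadow) + P(Hillside→Forest)·P(Forest→Meadow) + P(Hillside→Hillside)·P(Hillside→Meadow)
  = 0.5×0.2 + 0.3×0.6 + 0.2×0.5
  = 0.1000 + 0.1800 + 0.1000 = 0.3800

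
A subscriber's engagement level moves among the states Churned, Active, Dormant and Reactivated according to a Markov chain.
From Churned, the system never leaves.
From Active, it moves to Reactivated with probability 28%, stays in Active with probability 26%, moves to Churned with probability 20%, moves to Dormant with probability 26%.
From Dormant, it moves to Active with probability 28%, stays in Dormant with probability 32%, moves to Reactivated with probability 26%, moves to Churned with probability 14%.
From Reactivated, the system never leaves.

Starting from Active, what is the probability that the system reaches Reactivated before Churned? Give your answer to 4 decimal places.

0.5994

Let h(s) be the probability of absorption at Reactivated starting from transient state s. Then h(Reactivated) = 1 and h(Churned) = 0. By first-step analysis:
h(Active) = 0.2·0 + 0.26·h(Active) + 0.26·h(Dormant) + 0.28·1
h(Dormant) = 0.14·0 + 0.28·h(Active) + 0.32·h(Dormant) + 0.26·1
Solving: h(Active) = 0.5994, h(Dormant) = 0.6292.
Starting from Active, the probability is 0.5994.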